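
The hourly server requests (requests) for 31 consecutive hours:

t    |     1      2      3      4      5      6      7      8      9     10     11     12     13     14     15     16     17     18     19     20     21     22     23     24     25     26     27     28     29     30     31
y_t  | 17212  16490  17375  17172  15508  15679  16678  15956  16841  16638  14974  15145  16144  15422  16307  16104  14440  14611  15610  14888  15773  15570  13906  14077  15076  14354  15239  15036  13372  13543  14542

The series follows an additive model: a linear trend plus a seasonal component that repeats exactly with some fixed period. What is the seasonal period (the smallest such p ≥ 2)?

First differences y_{t+1} − y_t: -722, 885, -203, -1664, 171, 999, -722, 885, -203, -1664, 171, 999, -722, 885, …
The difference pattern repeats every 6 terms and not for any smaller step, so p = 6.

6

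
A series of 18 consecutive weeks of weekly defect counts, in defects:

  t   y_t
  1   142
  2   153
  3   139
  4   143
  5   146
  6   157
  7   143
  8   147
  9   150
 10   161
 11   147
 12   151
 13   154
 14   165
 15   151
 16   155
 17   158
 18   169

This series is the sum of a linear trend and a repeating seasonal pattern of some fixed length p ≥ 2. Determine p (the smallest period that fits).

4

First differences y_{t+1} − y_t: 11, -14, 4, 3, 11, -14, 4, 3, 11, -14, …
The difference pattern repeats every 4 terms and not for any smaller step, so p = 4.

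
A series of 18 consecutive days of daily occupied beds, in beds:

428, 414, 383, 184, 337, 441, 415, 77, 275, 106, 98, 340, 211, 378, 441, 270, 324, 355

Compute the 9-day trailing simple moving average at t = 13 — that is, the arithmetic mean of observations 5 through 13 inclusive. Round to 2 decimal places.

Sum of periods 5–13: 337 + 441 + 415 + 77 + 275 + 106 + 98 + 340 + 211 = 2300
Divide by 9: 2300 / 9 = 255.56

255.56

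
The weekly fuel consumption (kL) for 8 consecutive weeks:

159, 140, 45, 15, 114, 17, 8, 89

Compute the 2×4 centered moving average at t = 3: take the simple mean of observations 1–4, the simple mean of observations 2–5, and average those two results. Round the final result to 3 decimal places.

84.125

Sum over 1–4: 159 + 140 + 45 + 15 = 359
Sum over 2–5: 140 + 45 + 15 + 114 = 314
CMA at t=3 = (359 + 314) / (2·4) = 673 / 8 = 84.125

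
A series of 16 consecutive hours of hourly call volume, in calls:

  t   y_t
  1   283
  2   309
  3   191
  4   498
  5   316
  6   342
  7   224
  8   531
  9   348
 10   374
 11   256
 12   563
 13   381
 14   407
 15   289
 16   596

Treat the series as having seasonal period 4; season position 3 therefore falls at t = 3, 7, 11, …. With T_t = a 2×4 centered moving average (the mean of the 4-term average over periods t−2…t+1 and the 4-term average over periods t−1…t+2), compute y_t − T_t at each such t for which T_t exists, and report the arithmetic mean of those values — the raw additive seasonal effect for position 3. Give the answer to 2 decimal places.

-133.33

Season position 3 occurs at t = 3, 7, 11 (where T_t is defined).
t=3: T_3 = 324.3750; y_3 − T_3 = 191 − 324.3750 = -133.3750
t=7: T_7 = 357.2500; y_7 − T_7 = 224 − 357.2500 = -133.2500
t=11: T_11 = 389.3750; y_11 − T_11 = 256 − 389.3750 = -133.3750
Mean deviation: (-133.3750 + -133.2500 + -133.3750) / 3 = -133.33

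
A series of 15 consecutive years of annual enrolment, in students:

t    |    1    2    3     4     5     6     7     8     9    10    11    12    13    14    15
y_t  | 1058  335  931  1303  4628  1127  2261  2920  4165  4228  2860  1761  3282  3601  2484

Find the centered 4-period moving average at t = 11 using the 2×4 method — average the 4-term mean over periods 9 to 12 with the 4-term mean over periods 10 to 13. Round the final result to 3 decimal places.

3143.125

Sum over 9–12: 4165 + 4228 + 2860 + 1761 = 13014
Sum over 10–13: 4228 + 2860 + 1761 + 3282 = 12131
CMA at t=11 = (13014 + 12131) / (2·4) = 25145 / 8 = 3143.125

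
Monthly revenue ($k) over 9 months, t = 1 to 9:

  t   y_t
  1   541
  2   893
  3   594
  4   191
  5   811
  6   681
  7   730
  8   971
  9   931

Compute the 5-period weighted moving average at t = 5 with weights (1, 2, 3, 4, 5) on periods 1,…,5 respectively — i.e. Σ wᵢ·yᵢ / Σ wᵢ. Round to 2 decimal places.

595.20

Weighted sum: 1·541 + 2·893 + 3·594 + 4·191 + 5·811 = 541 + 1786 + 1782 + 764 + 4055 = 8928
Weight total: 1 + 2 + 3 + 4 + 5 = 15
WMA = 8928 / 15 = 595.20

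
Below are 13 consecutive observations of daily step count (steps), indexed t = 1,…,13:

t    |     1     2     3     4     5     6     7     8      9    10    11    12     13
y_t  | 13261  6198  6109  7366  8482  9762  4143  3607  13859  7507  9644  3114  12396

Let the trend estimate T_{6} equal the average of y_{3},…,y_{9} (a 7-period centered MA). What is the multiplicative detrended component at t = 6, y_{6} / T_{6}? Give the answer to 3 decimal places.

Trend T_6 = (6109 + 7366 + 8482 + 9762 + 4143 + 3607 + 13859) / 7 = 53328/7 = 7618.28571
Ratio to trend: 9762 / 7618.28571 = 1.281

1.281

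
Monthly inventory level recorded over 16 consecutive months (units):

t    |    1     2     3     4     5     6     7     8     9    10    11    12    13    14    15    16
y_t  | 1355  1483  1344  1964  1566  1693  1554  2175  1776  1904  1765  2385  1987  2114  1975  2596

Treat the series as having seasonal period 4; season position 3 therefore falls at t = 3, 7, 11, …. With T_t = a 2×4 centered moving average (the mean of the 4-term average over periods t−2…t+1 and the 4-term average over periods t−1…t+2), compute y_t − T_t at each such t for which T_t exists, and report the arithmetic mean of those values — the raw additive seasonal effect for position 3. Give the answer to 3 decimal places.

-219.000

Season position 3 occurs at t = 3, 7, 11 (where T_t is defined).
t=3: T_3 = 1562.87500; y_3 − T_3 = 1344 − 1562.87500 = -218.87500
t=7: T_7 = 1773.25000; y_7 − T_7 = 1554 − 1773.25000 = -219.25000
t=11: T_11 = 1983.87500; y_11 − T_11 = 1765 − 1983.87500 = -218.87500
Mean deviation: (-218.87500 + -219.25000 + -218.87500) / 3 = -219.000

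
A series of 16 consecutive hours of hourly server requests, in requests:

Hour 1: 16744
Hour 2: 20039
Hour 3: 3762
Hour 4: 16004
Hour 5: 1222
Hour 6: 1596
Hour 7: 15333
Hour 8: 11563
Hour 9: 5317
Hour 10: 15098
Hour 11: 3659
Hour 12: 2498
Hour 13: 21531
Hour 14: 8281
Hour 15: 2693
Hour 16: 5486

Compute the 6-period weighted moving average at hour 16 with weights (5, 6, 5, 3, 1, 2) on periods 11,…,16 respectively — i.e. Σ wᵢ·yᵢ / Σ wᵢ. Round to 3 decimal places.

Weighted sum: 5·3659 + 6·2498 + 5·21531 + 3·8281 + 1·2693 + 2·5486 = 18295 + 14988 + 107655 + 24843 + 2693 + 10972 = 179446
Weight total: 5 + 6 + 5 + 3 + 1 + 2 = 22
WMA = 179446 / 22 = 8156.636

8156.636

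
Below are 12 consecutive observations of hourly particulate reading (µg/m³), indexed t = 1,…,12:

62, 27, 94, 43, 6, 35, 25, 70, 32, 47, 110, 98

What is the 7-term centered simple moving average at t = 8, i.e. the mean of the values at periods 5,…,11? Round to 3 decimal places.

Sum of periods 5–11: 6 + 35 + 25 + 70 + 32 + 47 + 110 = 325
Divide by 7: 325 / 7 = 46.429

46.429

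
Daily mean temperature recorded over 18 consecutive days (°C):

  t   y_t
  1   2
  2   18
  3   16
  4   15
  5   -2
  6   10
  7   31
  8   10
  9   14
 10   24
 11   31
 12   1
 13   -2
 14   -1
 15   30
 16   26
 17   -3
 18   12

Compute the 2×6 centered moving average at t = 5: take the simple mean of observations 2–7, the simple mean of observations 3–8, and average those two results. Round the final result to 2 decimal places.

Sum over 2–7: 18 + 16 + 15 + (-2) + 10 + 31 = 88
Sum over 3–8: 16 + 15 + (-2) + 10 + 31 + 10 = 80
CMA at t=5 = (88 + 80) / (2·6) = 168 / 12 = 14.00

14.00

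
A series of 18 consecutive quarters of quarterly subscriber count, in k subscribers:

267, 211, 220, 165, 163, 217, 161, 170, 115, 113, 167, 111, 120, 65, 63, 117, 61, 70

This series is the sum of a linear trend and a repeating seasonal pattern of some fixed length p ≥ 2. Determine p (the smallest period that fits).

5

First differences y_{t+1} − y_t: -56, 9, -55, -2, 54, -56, 9, -55, -2, 54, -56, 9, …
The difference pattern repeats every 5 terms and not for any smaller step, so p = 5.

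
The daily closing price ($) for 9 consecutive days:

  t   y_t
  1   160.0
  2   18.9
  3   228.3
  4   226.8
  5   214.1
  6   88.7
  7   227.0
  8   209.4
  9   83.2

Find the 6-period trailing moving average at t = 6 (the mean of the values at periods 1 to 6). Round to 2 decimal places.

Sum of periods 1–6: 160.0 + 18.9 + 228.3 + 226.8 + 214.1 + 88.7 = 936.8
Divide by 6: 936.8 / 6 = 156.13

156.13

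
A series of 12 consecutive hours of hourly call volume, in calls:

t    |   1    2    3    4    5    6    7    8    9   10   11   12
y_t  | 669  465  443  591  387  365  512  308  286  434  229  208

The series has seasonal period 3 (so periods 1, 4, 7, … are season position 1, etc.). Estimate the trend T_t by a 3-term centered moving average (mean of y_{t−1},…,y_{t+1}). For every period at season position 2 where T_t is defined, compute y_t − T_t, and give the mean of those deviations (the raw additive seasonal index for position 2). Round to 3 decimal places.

-60.833

Season position 2 occurs at t = 2, 5, 8, 11 (where T_t is defined).
t=2: T_2 = 525.66667; y_2 − T_2 = 465 − 525.66667 = -60.66667
t=5: T_5 = 447.66667; y_5 − T_5 = 387 − 447.66667 = -60.66667
t=8: T_8 = 368.66667; y_8 − T_8 = 308 − 368.66667 = -60.66667
t=11: T_11 = 290.33333; y_11 − T_11 = 229 − 290.33333 = -61.33333
Mean deviation: (-60.66667 + -60.66667 + -60.66667 + -61.33333) / 4 = -60.833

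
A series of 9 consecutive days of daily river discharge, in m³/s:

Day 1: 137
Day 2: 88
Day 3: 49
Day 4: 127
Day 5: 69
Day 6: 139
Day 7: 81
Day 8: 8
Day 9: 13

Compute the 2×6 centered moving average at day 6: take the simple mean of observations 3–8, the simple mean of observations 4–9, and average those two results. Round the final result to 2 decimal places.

75.83

Sum over 3–8: 49 + 127 + 69 + 139 + 81 + 8 = 473
Sum over 4–9: 127 + 69 + 139 + 81 + 8 + 13 = 437
CMA at t=6 = (473 + 437) / (2·6) = 910 / 12 = 75.83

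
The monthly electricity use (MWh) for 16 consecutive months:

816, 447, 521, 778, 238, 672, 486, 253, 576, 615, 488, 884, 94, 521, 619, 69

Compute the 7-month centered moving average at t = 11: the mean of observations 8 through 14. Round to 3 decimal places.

490.143

Sum of periods 8–14: 253 + 576 + 615 + 488 + 884 + 94 + 521 = 3431
Divide by 7: 3431 / 7 = 490.143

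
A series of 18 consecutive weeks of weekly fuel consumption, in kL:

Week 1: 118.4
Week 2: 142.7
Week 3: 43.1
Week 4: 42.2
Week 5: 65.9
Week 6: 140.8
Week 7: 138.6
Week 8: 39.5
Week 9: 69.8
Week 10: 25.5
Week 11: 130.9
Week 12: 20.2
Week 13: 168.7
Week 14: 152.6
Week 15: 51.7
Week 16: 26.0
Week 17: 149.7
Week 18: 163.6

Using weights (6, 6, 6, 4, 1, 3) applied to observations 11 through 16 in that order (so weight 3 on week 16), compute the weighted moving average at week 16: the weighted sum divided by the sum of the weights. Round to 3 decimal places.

Weighted sum: 6·130.9 + 6·20.2 + 6·168.7 + 4·152.6 + 1·51.7 + 3·26.0 = 785.4 + 121.2 + 1012.2 + 610.4 + 51.7 + 78.0 = 2658.9
Weight total: 6 + 6 + 6 + 4 + 1 + 3 = 26
WMA = 2658.9 / 26 = 102.265

102.265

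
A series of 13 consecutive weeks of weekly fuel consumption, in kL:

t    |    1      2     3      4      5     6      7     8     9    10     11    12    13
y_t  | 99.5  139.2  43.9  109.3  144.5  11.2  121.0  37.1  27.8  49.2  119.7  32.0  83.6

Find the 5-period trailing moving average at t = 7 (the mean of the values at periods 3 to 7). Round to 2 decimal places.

Sum of periods 3–7: 43.9 + 109.3 + 144.5 + 11.2 + 121.0 = 429.9
Divide by 5: 429.9 / 5 = 85.98

85.98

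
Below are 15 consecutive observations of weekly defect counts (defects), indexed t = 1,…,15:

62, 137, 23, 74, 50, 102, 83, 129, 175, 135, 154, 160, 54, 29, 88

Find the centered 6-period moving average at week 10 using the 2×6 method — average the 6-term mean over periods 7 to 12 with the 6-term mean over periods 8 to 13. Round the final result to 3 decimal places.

Sum over 7–12: 83 + 129 + 175 + 135 + 154 + 160 = 836
Sum over 8–13: 129 + 175 + 135 + 154 + 160 + 54 = 807
CMA at t=10 = (836 + 807) / (2·6) = 1643 / 12 = 136.917

136.917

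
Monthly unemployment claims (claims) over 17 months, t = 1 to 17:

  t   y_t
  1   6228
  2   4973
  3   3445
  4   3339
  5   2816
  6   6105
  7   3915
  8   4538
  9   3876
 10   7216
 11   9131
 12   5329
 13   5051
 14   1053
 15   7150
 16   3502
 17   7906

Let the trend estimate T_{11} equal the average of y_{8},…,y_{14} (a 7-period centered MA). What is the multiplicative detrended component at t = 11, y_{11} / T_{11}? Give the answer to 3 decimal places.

1.766

Trend T_11 = (4538 + 3876 + 7216 + 9131 + 5329 + 5051 + 1053) / 7 = 36194/7 = 5170.57143
Ratio to trend: 9131 / 5170.57143 = 1.766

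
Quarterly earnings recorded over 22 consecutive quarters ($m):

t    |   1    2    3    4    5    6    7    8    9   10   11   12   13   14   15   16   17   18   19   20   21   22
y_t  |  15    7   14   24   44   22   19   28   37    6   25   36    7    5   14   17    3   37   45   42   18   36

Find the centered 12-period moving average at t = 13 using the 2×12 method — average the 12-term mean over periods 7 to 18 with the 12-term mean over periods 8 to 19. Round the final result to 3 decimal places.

Sum over 7–18: 19 + 28 + 37 + 6 + 25 + 36 + 7 + 5 + 14 + 17 + 3 + 37 = 234
Sum over 8–19: 28 + 37 + 6 + 25 + 36 + 7 + 5 + 14 + 17 + 3 + 37 + 45 = 260
CMA at t=13 = (234 + 260) / (2·12) = 494 / 24 = 20.583

20.583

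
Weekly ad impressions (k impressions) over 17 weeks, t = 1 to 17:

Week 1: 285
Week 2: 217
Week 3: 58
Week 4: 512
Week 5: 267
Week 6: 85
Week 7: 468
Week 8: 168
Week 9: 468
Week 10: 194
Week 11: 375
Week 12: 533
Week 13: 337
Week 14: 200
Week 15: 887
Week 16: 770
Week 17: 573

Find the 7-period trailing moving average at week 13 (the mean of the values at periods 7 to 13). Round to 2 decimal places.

Sum of periods 7–13: 468 + 168 + 468 + 194 + 375 + 533 + 337 = 2543
Divide by 7: 2543 / 7 = 363.29

363.29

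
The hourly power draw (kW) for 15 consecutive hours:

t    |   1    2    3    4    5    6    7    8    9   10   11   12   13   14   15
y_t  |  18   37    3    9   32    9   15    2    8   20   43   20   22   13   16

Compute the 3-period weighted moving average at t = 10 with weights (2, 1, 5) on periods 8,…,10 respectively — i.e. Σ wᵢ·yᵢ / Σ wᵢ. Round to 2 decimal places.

14.00

Weighted sum: 2·2 + 1·8 + 5·20 = 4 + 8 + 100 = 112
Weight total: 2 + 1 + 5 = 8
WMA = 112 / 8 = 14.00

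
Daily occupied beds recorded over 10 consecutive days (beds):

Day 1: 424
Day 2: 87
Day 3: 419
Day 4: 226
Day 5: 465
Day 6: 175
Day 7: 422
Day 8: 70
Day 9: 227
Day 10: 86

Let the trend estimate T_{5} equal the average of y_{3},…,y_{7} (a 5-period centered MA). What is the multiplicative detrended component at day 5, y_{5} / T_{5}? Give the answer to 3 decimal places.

Trend T_5 = (419 + 226 + 465 + 175 + 422) / 5 = 1707/5 = 341.40000
Ratio to trend: 465 / 341.40000 = 1.362

1.362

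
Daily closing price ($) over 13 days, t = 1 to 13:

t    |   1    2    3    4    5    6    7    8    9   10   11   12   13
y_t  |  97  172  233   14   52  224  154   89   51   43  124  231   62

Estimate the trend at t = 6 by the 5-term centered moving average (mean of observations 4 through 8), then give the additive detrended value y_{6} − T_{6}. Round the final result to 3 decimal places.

Trend T_6 = (14 + 52 + 224 + 154 + 89) / 5 = 533/5 = 106.60000
Detrended value: 224 − 106.60000 = 117.400

117.400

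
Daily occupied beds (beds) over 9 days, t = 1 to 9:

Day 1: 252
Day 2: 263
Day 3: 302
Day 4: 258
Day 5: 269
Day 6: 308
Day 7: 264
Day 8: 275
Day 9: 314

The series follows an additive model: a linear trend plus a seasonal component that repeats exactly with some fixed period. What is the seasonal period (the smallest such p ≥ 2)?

First differences y_{t+1} − y_t: 11, 39, -44, 11, 39, -44, 11, 39, …
The difference pattern repeats every 3 terms and not for any smaller step, so p = 3.

3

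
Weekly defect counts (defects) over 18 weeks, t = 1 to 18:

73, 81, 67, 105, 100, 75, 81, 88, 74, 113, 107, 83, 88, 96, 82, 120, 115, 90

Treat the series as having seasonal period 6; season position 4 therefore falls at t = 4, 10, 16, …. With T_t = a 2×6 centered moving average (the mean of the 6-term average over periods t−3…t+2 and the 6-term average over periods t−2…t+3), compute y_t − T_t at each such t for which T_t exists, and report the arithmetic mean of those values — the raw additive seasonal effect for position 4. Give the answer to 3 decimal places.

21.125

Season position 4 occurs at t = 4, 10 (where T_t is defined).
t=4: T_4 = 84.16667; y_4 − T_4 = 105 − 84.16667 = 20.83333
t=10: T_10 = 91.58333; y_10 − T_10 = 113 − 91.58333 = 21.41667
Mean deviation: (20.83333 + 21.41667) / 2 = 21.125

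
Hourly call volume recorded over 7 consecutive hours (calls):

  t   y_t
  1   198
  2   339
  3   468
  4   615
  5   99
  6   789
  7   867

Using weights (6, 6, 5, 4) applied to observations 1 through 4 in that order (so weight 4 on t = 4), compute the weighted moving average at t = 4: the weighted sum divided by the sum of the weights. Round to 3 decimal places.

Weighted sum: 6·198 + 6·339 + 5·468 + 4·615 = 1188 + 2034 + 2340 + 2460 = 8022
Weight total: 6 + 6 + 5 + 4 = 21
WMA = 8022 / 21 = 382.000

382.000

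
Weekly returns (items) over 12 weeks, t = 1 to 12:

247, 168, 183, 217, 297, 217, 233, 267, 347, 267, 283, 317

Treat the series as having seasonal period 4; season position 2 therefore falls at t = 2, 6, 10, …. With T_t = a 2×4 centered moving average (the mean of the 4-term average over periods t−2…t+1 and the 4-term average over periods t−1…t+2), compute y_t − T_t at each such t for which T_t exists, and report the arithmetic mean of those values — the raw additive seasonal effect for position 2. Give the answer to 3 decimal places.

Season position 2 occurs at t = 6, 10 (where T_t is defined).
t=6: T_6 = 247.25000; y_6 − T_6 = 217 − 247.25000 = -30.25000
t=10: T_10 = 297.25000; y_10 − T_10 = 267 − 297.25000 = -30.25000
Mean deviation: (-30.25000 + -30.25000) / 2 = -30.250

-30.250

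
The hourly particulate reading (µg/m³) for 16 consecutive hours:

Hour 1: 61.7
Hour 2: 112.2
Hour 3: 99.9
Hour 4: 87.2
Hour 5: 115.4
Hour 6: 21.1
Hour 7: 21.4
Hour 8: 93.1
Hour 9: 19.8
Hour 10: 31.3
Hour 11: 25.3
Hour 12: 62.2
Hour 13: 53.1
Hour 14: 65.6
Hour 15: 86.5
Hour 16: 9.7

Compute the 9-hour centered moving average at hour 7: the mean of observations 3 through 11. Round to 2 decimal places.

57.17

Sum of periods 3–11: 99.9 + 87.2 + 115.4 + 21.1 + 21.4 + 93.1 + 19.8 + 31.3 + 25.3 = 514.5
Divide by 9: 514.5 / 9 = 57.17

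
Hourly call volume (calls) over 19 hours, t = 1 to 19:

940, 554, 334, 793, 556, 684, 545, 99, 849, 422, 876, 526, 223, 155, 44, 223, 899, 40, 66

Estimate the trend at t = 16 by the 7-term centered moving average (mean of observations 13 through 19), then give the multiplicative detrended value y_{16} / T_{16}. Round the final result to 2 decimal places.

0.95

Trend T_16 = (223 + 155 + 44 + 223 + 899 + 40 + 66) / 7 = 1650/7 = 235.7143
Ratio to trend: 223 / 235.7143 = 0.95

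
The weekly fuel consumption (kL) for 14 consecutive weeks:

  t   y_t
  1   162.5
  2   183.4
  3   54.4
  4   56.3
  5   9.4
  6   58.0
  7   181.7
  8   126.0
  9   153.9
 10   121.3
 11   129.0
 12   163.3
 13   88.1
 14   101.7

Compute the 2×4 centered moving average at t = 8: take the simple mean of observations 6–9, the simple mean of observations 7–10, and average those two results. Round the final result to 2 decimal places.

Sum over 6–9: 58.0 + 181.7 + 126.0 + 153.9 = 519.6
Sum over 7–10: 181.7 + 126.0 + 153.9 + 121.3 = 582.9
CMA at t=8 = (519.6 + 582.9) / (2·4) = 1102.5 / 8 = 137.81

137.81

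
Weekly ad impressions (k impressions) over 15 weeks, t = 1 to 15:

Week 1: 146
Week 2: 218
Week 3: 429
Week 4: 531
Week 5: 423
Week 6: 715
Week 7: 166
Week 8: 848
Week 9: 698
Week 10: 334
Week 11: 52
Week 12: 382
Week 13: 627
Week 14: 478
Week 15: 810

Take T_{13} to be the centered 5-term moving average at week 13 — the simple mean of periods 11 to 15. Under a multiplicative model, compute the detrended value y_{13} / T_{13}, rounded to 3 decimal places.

Trend T_13 = (52 + 382 + 627 + 478 + 810) / 5 = 2349/5 = 469.80000
Ratio to trend: 627 / 469.80000 = 1.335

1.335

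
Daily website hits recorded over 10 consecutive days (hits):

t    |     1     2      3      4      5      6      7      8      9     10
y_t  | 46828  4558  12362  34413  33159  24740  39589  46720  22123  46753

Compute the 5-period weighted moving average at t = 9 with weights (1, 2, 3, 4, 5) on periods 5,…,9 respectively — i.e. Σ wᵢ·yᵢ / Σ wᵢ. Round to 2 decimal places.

33260.07

Weighted sum: 1·33159 + 2·24740 + 3·39589 + 4·46720 + 5·22123 = 33159 + 49480 + 118767 + 186880 + 110615 = 498901
Weight total: 1 + 2 + 3 + 4 + 5 = 15
WMA = 498901 / 15 = 33260.07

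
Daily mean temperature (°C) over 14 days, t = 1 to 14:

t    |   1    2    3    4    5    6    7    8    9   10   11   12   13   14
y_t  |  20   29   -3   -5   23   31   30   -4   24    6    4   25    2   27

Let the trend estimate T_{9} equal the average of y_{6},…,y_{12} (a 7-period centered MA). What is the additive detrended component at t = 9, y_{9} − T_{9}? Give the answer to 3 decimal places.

Trend T_9 = (31 + 30 + (-4) + 24 + 6 + 4 + 25) / 7 = 116/7 = 16.57143
Detrended value: 24 − 16.57143 = 7.429

7.429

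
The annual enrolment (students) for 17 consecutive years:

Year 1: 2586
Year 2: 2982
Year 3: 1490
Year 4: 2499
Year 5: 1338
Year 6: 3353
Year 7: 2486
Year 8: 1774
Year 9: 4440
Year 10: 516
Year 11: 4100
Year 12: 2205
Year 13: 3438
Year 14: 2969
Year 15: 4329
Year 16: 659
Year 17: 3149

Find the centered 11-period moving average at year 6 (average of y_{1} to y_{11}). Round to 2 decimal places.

Sum of periods 1–11: 2586 + 2982 + 1490 + 2499 + 1338 + 3353 + 2486 + 1774 + 4440 + 516 + 4100 = 27564
Divide by 11: 27564 / 11 = 2505.82

2505.82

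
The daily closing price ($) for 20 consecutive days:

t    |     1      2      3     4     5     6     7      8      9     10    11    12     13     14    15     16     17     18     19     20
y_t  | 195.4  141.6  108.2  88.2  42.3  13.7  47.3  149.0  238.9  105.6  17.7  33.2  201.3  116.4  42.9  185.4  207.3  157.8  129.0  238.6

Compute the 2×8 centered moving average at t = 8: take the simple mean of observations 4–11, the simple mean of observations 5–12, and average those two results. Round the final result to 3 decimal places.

84.400

Sum over 4–11: 88.2 + 42.3 + 13.7 + 47.3 + 149.0 + 238.9 + 105.6 + 17.7 = 702.7
Sum over 5–12: 42.3 + 13.7 + 47.3 + 149.0 + 238.9 + 105.6 + 17.7 + 33.2 = 647.7
CMA at t=8 = (702.7 + 647.7) / (2·8) = 1350.4 / 16 = 84.400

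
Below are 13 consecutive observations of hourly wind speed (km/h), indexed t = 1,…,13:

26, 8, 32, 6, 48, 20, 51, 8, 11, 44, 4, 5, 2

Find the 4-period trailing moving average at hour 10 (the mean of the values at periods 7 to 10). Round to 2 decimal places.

28.50

Sum of periods 7–10: 51 + 8 + 11 + 44 = 114
Divide by 4: 114 / 4 = 28.50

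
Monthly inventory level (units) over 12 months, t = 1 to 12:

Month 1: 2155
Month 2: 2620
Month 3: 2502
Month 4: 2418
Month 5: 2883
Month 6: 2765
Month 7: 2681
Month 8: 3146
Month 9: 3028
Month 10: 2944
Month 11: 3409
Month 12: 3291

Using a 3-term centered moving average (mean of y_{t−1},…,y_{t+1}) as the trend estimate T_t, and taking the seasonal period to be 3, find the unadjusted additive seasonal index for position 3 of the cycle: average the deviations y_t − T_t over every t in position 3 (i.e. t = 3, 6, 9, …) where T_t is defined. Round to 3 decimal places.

-11.333

Season position 3 occurs at t = 3, 6, 9 (where T_t is defined).
t=3: T_3 = 2513.33333; y_3 − T_3 = 2502 − 2513.33333 = -11.33333
t=6: T_6 = 2776.33333; y_6 − T_6 = 2765 − 2776.33333 = -11.33333
t=9: T_9 = 3039.33333; y_9 − T_9 = 3028 − 3039.33333 = -11.33333
Mean deviation: (-11.33333 + -11.33333 + -11.33333) / 3 = -11.333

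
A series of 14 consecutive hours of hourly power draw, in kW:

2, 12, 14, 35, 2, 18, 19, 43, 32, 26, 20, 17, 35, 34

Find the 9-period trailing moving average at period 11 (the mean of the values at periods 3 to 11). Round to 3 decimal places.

23.222

Sum of periods 3–11: 14 + 35 + 2 + 18 + 19 + 43 + 32 + 26 + 20 = 209
Divide by 9: 209 / 9 = 23.222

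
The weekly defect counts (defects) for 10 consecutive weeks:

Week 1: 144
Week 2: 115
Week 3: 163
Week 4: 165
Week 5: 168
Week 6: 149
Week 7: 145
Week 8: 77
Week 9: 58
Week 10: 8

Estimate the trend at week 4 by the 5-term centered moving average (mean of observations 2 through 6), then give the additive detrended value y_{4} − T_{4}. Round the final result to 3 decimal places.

Trend T_4 = (115 + 163 + 165 + 168 + 149) / 5 = 760/5 = 152.00000
Detrended value: 165 − 152.00000 = 13.000

13.000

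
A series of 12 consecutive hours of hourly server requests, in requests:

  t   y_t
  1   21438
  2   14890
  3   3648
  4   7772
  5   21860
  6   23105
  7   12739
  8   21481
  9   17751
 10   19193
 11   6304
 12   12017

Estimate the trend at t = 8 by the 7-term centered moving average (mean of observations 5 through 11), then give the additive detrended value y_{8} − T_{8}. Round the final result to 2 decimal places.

3990.57

Trend T_8 = (21860 + 23105 + 12739 + 21481 + 17751 + 19193 + 6304) / 7 = 122433/7 = 17490.4286
Detrended value: 21481 − 17490.4286 = 3990.57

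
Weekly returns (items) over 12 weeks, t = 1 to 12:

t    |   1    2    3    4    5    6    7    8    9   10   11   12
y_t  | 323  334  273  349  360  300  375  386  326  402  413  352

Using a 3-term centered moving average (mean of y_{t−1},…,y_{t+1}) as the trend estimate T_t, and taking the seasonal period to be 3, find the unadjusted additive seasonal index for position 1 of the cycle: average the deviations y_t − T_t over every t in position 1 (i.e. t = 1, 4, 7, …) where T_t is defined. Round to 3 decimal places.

Season position 1 occurs at t = 4, 7, 10 (where T_t is defined).
t=4: T_4 = 327.33333; y_4 − T_4 = 349 − 327.33333 = 21.66667
t=7: T_7 = 353.66667; y_7 − T_7 = 375 − 353.66667 = 21.33333
t=10: T_10 = 380.33333; y_10 − T_10 = 402 − 380.33333 = 21.66667
Mean deviation: (21.66667 + 21.33333 + 21.66667) / 3 = 21.556

21.556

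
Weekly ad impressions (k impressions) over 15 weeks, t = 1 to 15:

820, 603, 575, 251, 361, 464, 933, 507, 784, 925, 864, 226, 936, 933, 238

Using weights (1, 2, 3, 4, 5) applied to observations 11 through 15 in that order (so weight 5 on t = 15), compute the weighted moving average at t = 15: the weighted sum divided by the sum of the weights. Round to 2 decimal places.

603.07

Weighted sum: 1·864 + 2·226 + 3·936 + 4·933 + 5·238 = 864 + 452 + 2808 + 3732 + 1190 = 9046
Weight total: 1 + 2 + 3 + 4 + 5 = 15
WMA = 9046 / 15 = 603.07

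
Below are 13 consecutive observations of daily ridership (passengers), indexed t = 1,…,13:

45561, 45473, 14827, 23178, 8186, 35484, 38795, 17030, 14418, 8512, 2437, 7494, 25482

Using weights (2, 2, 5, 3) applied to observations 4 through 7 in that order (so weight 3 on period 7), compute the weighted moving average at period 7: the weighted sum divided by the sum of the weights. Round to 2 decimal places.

29711.08

Weighted sum: 2·23178 + 2·8186 + 5·35484 + 3·38795 = 46356 + 16372 + 177420 + 116385 = 356533
Weight total: 2 + 2 + 5 + 3 = 12
WMA = 356533 / 12 = 29711.08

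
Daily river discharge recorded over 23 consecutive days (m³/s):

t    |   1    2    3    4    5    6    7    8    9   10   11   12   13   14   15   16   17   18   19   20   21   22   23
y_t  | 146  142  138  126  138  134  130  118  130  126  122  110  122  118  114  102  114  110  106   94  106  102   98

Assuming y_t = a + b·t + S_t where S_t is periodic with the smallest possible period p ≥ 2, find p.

4

First differences y_{t+1} − y_t: -4, -4, -12, 12, -4, -4, -12, 12, -4, -4, …
The difference pattern repeats every 4 terms and not for any smaller step, so p = 4.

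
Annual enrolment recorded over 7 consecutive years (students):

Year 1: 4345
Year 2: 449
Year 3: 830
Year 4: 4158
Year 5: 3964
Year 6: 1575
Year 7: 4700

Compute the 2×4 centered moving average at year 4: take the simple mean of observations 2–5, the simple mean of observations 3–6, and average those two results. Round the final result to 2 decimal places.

Sum over 2–5: 449 + 830 + 4158 + 3964 = 9401
Sum over 3–6: 830 + 4158 + 3964 + 1575 = 10527
CMA at t=4 = (9401 + 10527) / (2·4) = 19928 / 8 = 2491.00

2491.00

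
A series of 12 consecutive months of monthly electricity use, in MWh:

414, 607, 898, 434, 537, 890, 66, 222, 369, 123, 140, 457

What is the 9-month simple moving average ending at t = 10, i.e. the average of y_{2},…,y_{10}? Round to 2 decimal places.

460.67

Sum of periods 2–10: 607 + 898 + 434 + 537 + 890 + 66 + 222 + 369 + 123 = 4146
Divide by 9: 4146 / 9 = 460.67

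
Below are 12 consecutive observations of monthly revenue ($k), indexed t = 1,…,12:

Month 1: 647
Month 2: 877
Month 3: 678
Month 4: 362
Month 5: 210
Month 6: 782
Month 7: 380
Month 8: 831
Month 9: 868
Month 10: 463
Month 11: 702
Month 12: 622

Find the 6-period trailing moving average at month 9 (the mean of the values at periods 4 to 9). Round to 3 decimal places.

Sum of periods 4–9: 362 + 210 + 782 + 380 + 831 + 868 = 3433
Divide by 6: 3433 / 6 = 572.167

572.167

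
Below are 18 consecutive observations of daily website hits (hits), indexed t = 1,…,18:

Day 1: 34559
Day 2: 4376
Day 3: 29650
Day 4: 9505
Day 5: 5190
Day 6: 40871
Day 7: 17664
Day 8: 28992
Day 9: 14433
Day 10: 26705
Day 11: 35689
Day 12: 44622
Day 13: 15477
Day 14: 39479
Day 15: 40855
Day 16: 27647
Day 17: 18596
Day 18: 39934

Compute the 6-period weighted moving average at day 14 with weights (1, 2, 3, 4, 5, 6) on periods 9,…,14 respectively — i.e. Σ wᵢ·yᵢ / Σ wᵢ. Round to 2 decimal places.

Weighted sum: 1·14433 + 2·26705 + 3·35689 + 4·44622 + 5·15477 + 6·39479 = 14433 + 53410 + 107067 + 178488 + 77385 + 236874 = 667657
Weight total: 1 + 2 + 3 + 4 + 5 + 6 = 21
WMA = 667657 / 21 = 31793.19

31793.19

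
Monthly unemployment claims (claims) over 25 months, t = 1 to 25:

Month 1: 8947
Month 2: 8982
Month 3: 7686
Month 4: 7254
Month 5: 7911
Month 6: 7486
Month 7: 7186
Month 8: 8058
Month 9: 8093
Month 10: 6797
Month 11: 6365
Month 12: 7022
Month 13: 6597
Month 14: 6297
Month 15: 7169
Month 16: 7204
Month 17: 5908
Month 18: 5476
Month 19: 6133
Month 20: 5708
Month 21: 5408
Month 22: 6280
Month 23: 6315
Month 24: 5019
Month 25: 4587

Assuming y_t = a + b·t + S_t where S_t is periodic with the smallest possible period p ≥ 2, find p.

First differences y_{t+1} − y_t: 35, -1296, -432, 657, -425, -300, 872, 35, -1296, -432, 657, -425, -300, 872, 35, -1296, …
The difference pattern repeats every 7 terms and not for any smaller step, so p = 7.

7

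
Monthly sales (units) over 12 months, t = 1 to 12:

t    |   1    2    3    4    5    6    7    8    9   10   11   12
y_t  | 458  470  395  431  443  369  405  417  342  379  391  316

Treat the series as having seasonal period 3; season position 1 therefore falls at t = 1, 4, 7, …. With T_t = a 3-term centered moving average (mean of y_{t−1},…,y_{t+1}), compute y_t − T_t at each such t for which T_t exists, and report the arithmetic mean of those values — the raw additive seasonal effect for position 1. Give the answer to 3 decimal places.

Season position 1 occurs at t = 4, 7, 10 (where T_t is defined).
t=4: T_4 = 423.00000; y_4 − T_4 = 431 − 423.00000 = 8.00000
t=7: T_7 = 397.00000; y_7 − T_7 = 405 − 397.00000 = 8.00000
t=10: T_10 = 370.66667; y_10 − T_10 = 379 − 370.66667 = 8.33333
Mean deviation: (8.00000 + 8.00000 + 8.33333) / 3 = 8.111

8.111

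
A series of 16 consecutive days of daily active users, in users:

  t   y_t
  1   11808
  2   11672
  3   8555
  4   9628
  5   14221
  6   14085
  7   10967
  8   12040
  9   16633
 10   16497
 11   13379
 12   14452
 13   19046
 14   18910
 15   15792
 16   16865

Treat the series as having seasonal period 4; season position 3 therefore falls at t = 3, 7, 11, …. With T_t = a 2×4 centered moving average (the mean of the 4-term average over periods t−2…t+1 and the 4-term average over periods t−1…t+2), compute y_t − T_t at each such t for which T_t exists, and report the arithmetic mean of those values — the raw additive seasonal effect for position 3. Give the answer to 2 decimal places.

-2162.67

Season position 3 occurs at t = 3, 7, 11 (where T_t is defined).
t=3: T_3 = 10717.3750; y_3 − T_3 = 8555 − 10717.3750 = -2162.3750
t=7: T_7 = 13129.7500; y_7 − T_7 = 10967 − 13129.7500 = -2162.7500
t=11: T_11 = 15541.8750; y_11 − T_11 = 13379 − 15541.8750 = -2162.8750
Mean deviation: (-2162.3750 + -2162.7500 + -2162.8750) / 3 = -2162.67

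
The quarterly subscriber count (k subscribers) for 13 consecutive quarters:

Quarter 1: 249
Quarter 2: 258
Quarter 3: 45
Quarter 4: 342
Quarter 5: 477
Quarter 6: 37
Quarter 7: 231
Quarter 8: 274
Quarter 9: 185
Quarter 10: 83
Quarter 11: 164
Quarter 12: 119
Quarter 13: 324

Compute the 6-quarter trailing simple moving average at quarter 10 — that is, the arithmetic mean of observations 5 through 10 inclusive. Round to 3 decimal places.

214.500

Sum of periods 5–10: 477 + 37 + 231 + 274 + 185 + 83 = 1287
Divide by 6: 1287 / 6 = 214.500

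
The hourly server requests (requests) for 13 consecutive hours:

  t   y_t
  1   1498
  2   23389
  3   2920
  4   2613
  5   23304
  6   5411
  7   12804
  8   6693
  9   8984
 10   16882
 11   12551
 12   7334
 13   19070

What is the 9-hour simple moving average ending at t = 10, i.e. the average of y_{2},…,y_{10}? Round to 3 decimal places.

Sum of periods 2–10: 23389 + 2920 + 2613 + 23304 + 5411 + 12804 + 6693 + 8984 + 16882 = 103000
Divide by 9: 103000 / 9 = 11444.444

11444.444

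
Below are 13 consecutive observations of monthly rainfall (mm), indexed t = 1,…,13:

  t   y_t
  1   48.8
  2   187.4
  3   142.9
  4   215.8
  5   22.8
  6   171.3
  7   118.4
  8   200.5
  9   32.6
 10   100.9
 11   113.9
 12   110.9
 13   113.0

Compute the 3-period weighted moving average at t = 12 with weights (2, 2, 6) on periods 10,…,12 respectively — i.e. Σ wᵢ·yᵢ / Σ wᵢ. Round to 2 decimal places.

Weighted sum: 2·100.9 + 2·113.9 + 6·110.9 = 201.8 + 227.8 + 665.4 = 1095.0
Weight total: 2 + 2 + 6 = 10
WMA = 1095.0 / 10 = 109.50

109.50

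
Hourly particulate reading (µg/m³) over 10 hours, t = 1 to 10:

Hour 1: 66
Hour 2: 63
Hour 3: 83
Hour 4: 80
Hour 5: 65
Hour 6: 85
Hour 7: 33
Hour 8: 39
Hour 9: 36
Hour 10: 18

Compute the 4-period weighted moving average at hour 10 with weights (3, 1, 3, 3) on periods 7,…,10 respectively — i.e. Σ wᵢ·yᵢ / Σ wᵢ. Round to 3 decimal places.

Weighted sum: 3·33 + 1·39 + 3·36 + 3·18 = 99 + 39 + 108 + 54 = 300
Weight total: 3 + 1 + 3 + 3 = 10
WMA = 300 / 10 = 30.000

30.000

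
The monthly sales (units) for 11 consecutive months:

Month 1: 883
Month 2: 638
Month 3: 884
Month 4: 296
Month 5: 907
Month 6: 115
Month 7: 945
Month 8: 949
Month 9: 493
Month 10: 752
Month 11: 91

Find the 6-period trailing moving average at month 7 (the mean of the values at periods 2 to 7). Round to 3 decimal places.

630.833

Sum of periods 2–7: 638 + 884 + 296 + 907 + 115 + 945 = 3785
Divide by 6: 3785 / 6 = 630.833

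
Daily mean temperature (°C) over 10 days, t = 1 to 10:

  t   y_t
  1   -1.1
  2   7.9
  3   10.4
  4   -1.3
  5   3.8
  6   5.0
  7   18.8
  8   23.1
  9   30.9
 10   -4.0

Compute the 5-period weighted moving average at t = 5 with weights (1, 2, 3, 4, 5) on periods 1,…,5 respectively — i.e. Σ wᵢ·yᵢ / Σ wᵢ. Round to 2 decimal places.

Weighted sum: 1·-1.1 + 2·7.9 + 3·10.4 + 4·-1.3 + 5·3.8 = -1.1 + 15.8 + 31.2 + -5.2 + 19.0 = 59.7
Weight total: 1 + 2 + 3 + 4 + 5 = 15
WMA = 59.7 / 15 = 3.98

3.98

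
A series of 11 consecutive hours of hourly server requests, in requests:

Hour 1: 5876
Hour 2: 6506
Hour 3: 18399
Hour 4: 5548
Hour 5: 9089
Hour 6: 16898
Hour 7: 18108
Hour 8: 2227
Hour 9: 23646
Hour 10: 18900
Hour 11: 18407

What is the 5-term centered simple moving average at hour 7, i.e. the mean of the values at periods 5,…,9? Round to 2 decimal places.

Sum of periods 5–9: 9089 + 16898 + 18108 + 2227 + 23646 = 69968
Divide by 5: 69968 / 5 = 13993.60

13993.60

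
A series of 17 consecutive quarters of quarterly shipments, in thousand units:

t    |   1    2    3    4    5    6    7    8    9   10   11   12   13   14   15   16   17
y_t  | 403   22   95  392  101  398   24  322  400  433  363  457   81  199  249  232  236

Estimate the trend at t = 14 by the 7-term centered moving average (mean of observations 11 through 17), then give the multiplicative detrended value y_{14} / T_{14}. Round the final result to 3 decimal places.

Trend T_14 = (363 + 457 + 81 + 199 + 249 + 232 + 236) / 7 = 1817/7 = 259.57143
Ratio to trend: 199 / 259.57143 = 0.767

0.767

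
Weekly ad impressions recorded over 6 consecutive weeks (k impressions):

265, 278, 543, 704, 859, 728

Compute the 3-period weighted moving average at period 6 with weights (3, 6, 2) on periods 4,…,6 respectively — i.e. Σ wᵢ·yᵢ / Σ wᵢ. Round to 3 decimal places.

Weighted sum: 3·704 + 6·859 + 2·728 = 2112 + 5154 + 1456 = 8722
Weight total: 3 + 6 + 2 = 11
WMA = 8722 / 11 = 792.909

792.909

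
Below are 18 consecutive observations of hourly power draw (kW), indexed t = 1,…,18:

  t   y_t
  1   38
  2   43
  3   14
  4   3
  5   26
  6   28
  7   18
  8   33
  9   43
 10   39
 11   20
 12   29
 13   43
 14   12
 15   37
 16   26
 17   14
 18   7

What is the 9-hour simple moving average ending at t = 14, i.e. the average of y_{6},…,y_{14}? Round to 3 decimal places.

Sum of periods 6–14: 28 + 18 + 33 + 43 + 39 + 20 + 29 + 43 + 12 = 265
Divide by 9: 265 / 9 = 29.444

29.444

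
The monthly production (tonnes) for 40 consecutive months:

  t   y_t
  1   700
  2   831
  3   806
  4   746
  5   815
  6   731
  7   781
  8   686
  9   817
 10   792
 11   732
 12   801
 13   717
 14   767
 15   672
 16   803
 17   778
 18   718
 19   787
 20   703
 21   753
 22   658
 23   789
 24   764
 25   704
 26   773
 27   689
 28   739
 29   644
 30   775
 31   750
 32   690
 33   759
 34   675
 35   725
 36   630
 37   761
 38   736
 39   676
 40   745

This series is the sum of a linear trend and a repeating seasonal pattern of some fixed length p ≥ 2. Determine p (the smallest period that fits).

First differences y_{t+1} − y_t: 131, -25, -60, 69, -84, 50, -95, 131, -25, -60, 69, -84, 50, -95, 131, -25, …
The difference pattern repeats every 7 terms and not for any smaller step, so p = 7.

7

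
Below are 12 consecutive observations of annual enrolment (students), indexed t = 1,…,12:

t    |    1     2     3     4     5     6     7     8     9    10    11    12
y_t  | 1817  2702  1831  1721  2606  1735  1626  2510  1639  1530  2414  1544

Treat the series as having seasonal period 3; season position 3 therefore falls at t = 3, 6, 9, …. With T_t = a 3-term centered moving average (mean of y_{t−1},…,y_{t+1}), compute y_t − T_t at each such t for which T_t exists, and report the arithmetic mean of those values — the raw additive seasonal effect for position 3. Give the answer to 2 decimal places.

Season position 3 occurs at t = 3, 6, 9 (where T_t is defined).
t=3: T_3 = 2084.6667; y_3 − T_3 = 1831 − 2084.6667 = -253.6667
t=6: T_6 = 1989.0000; y_6 − T_6 = 1735 − 1989.0000 = -254.0000
t=9: T_9 = 1893.0000; y_9 − T_9 = 1639 − 1893.0000 = -254.0000
Mean deviation: (-253.6667 + -254.0000 + -254.0000) / 3 = -253.89

-253.89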